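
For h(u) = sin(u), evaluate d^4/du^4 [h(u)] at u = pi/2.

1

Differentiate repeatedly and evaluate at the center.
The coefficient of (u - pi/2)^4 in the expansion is 1/24, so h^(4)(pi/2) = 4! * (1/24) = 1.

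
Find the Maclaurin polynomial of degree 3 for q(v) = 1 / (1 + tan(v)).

-4*v^3/3 + v^2 - v + 1

Expand as Σ (-1)^k u^k with u equal to the inner function's series.
[v^0] = 1;  [v^1] = -1;  [v^2] = 1;  [v^3] = -4/3.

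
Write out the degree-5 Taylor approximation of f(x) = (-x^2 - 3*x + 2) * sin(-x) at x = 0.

Shift and add copies of the series according to the polynomial's terms.
[x^0] = 0;  [x^1] = -2;  [x^2] = 3;  [x^3] = 4/3;  [x^4] = -1/2;  [x^5] = -11/60.

-11*x^5/60 - x^4/2 + 4*x^3/3 + 3*x^2 - 2*x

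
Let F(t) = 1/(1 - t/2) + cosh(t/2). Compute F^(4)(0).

Expand each term separately and add.
The coefficient of t^4 in the expansion is 25/384, so F^(4)(0) = 4! * (25/384) = 25/16.

25/16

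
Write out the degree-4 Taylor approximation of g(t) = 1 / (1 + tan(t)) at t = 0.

5*t^4/3 - 4*t^3/3 + t^2 - t + 1

Use the geometric series for the reciprocal, then substitute.
g(0) = 1
g′(0) = -1
g′′(0) = 2
g′′′(0) = -8
g^(4)(0) = 40
Then c_k = g^(k)(0)/k! gives each Taylor coefficient.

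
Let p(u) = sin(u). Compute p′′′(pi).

1

Use the known series and substitute for the argument.
From the series, [(u - pi)^3] p = 1/6; multiply by 3! = 6 to get 1.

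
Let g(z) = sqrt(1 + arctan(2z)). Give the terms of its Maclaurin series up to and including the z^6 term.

Plug the Maclaurin series of the inner function into that of the outer and collect terms.

-1489*z^6/720 + 83*z^5/40 + 17*z^4/24 - 5*z^3/6 - z^2/2 + z + 1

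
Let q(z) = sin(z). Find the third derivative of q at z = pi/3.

-1/2

From the series, [(z - pi/3)^3] q = -1/12; multiply by 3! = 6 to get -1/2.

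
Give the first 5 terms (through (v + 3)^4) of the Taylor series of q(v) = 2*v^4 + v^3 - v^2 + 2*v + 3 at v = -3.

2*(v + 3)^4 - 23*(v + 3)^3 + 98*(v + 3)^2 - 181*(v + 3) + 123

q(-3) = 123
q′(-3) = -181
q′′(-3) = 196
q′′′(-3) = -138
q^(4)(-3) = 48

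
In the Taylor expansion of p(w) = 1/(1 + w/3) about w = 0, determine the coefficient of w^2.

p(0) = 1
p′(0) = -1/3
p′′(0) = 2/9
Dividing each by k! gives the coefficients c_0, ..., c_2.

1/9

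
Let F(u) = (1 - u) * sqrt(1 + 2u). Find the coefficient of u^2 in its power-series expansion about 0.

Multiply each power in the prefactor through the base expansion.
[u^0] = 1;  [u^1] = 0;  [u^2] = -3/2.

-3/2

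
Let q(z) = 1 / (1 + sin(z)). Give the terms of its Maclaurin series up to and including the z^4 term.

Expand as Σ (-1)^k u^k with u equal to the inner function's series.
q(0) = 1
q′(0) = -1
q′′(0) = 2
q′′′(0) = -5
q^(4)(0) = 16

2*z^4/3 - 5*z^3/6 + z^2 - z + 1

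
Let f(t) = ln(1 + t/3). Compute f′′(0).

Use the known series and substitute for the argument.
The coefficient of t^2 in the expansion is -1/18, so f′′(0) = 2! * (-1/18) = -1/9.

-1/9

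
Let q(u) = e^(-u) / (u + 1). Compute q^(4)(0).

65

Use 1/(1 - r) = Σ r^k on the denominator, then take the Cauchy product.
The coefficient of u^4 in the expansion is 65/24, so q^(4)(0) = 4! * (65/24) = 65.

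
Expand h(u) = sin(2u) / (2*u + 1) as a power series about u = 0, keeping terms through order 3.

Multiply the numerator's expansion by the denominator's geometric series.
h(0) = 0
h′(0) = 2
h′′(0) = -8
h′′′(0) = 40
Dividing each by k! gives the coefficients c_0, ..., c_3.

20*u^3/3 - 4*u^2 + 2*u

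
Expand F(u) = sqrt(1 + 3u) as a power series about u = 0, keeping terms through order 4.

Apply the Taylor formula c_k = f^(k)(a)/k!.
[u^0] = 1;  [u^1] = 3/2;  [u^2] = -9/8;  [u^3] = 27/16;  [u^4] = -405/128.

-405*u^4/128 + 27*u^3/16 - 9*u^2/8 + 3*u/2 + 1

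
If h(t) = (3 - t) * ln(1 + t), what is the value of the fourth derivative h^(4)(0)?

Distribute the polynomial across the series and collect like powers.
The coefficient of t^4 in the expansion is -13/12, so h^(4)(0) = 4! * (-13/12) = -26.

-26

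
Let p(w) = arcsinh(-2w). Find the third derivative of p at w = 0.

8

From the series, [w^3] p = 4/3; multiply by 3! = 6 to get 8.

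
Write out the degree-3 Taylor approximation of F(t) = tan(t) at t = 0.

t^3/3 + t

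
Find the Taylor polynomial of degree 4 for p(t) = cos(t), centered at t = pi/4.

sqrt(2)*(t - pi/4)^4/48 + sqrt(2)*(t - pi/4)^3/12 - sqrt(2)*(t - pi/4)^2/4 - sqrt(2)*(t - pi/4)/2 + sqrt(2)/2

p(pi/4) = sqrt(2)/2
p′(pi/4) = -sqrt(2)/2
p′′(pi/4) = -sqrt(2)/2
p′′′(pi/4) = sqrt(2)/2
p^(4)(pi/4) = sqrt(2)/2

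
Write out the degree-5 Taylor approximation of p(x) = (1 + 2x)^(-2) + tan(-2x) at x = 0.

-2944*x^5/15 + 80*x^4 - 104*x^3/3 + 12*x^2 - 6*x + 1

Add the two expansions coefficient-wise.
p(0) = 1
p′(0) = -6
p′′(0) = 24
p′′′(0) = -208
p^(4)(0) = 1920
p^(5)(0) = -23552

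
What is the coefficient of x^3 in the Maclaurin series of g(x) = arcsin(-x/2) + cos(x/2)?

Combine the two series term by term.
g(0) = 1
g′(0) = -1/2
g′′(0) = -1/4
g′′′(0) = -1/8

-1/48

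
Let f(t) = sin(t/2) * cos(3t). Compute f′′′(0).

-109/8

Multiply the two series term by term and collect like powers.
The coefficient of t^3 in the expansion is -109/48, so f′′′(0) = 3! * (-109/48) = -109/8.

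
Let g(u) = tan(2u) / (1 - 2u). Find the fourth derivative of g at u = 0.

Write out both Maclaurin series and multiply, keeping only the needed powers.
The coefficient of u^4 in the expansion is 64/3, so g^(4)(0) = 4! * (64/3) = 512.

512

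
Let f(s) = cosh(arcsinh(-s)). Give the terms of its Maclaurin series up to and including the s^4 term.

-s^4/8 + s^2/2 + 1

Plug the Maclaurin series of the inner function into that of the outer and collect terms.
f(0) = 1
f′(0) = 0
f′′(0) = 1
f′′′(0) = 0
f^(4)(0) = -3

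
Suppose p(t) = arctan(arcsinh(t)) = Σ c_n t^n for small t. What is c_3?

Substitute the inner expansion into the outer series and collect powers.
[t^0] = 0;  [t^1] = 1;  [t^2] = 0;  [t^3] = -1/2.

-1/2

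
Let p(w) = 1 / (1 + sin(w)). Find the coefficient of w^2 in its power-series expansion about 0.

1

Use the geometric series for the reciprocal, then substitute.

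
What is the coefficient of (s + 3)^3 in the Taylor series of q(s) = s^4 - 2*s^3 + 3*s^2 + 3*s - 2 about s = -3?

-14

Apply the Taylor formula c_k = f^(k)(a)/k!.
q(-3) = 151
q′(-3) = -177
q′′(-3) = 150
q′′′(-3) = -84
So c_3 = q′′′(-3)/3! = -14.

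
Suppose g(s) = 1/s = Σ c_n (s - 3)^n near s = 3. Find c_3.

g(3) = 1/3
g′(3) = -1/9
g′′(3) = 2/27
g′′′(3) = -2/27
So c_3 = g′′′(3)/3! = -1/81.

-1/81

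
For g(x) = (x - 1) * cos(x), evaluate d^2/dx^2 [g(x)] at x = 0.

1

Distribute the polynomial across the series and collect like powers.
From the series, [x^2] g = 1/2; multiply by 2! = 2 to get 1.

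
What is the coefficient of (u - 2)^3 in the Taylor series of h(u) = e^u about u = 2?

c_3 = h′′′(2)/3! = e^(2)/6.

e^(2)/6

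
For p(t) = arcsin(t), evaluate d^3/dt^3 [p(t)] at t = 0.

From the series, [t^3] p = 1/6; multiply by 3! = 6 to get 1.

1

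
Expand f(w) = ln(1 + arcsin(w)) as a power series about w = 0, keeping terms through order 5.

53*w^5/120 - 5*w^4/12 + w^3/2 - w^2/2 + w

Compose series: expand the inner function first, then feed it into the outer expansion.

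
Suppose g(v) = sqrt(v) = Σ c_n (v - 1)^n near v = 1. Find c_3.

[(v - 1)^0] = 1;  [(v - 1)^1] = 1/2;  [(v - 1)^2] = -1/8;  [(v - 1)^3] = 1/16.
So c_3 = g′′′(1)/3! = 1/16.

1/16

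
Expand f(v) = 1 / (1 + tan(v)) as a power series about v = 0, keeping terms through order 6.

122*v^6/45 - 32*v^5/15 + 5*v^4/3 - 4*v^3/3 + v^2 - v + 1

Write 1/(1+u) = 1 - u + u^2 - u^3 + ... and substitute the series for u.
[v^0] = 1;  [v^1] = -1;  [v^2] = 1;  [v^3] = -4/3;  [v^4] = 5/3;  [v^5] = -32/15;  [v^6] = 122/45.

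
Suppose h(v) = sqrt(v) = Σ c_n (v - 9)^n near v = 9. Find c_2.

-1/216

h(9) = 3
h′(9) = 1/6
h′′(9) = -1/108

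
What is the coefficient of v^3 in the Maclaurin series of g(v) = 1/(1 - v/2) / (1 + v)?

Expand each factor separately, then convolve coefficients.
g(0) = 1
g′(0) = -1/2
g′′(0) = 3/2
g′′′(0) = -15/4
So c_3 = g′′′(0)/3! = -5/8.

-5/8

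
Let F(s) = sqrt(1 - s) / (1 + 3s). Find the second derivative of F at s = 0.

Expand each factor separately, then convolve coefficients.
From the series, [s^2] F = 83/8; multiply by 2! = 2 to get 83/4.

83/4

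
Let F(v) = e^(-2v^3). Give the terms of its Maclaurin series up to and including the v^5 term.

F(0) = 1
F′(0) = 0
F′′(0) = 0
F′′′(0) = -12
F^(4)(0) = 0
F^(5)(0) = 0

1 - 2*v^3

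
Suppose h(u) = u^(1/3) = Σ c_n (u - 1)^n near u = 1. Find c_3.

5/81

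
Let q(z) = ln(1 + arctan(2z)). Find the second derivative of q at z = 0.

-4

Substitute the inner expansion into the outer series and collect powers.
The coefficient of z^2 in the expansion is -2, so q′′(0) = 2! * (-2) = -4.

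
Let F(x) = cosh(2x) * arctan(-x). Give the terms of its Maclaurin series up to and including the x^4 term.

Take the Cauchy product of the two expansions.
F(0) = 0
F′(0) = -1
F′′(0) = 0
F′′′(0) = -10
F^(4)(0) = 0

-5*x^3/3 - x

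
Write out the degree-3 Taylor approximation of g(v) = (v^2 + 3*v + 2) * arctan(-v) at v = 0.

-v^3/3 - 3*v^2 - 2*v

Shift and add copies of the series according to the polynomial's terms.
[v^0] = 0;  [v^1] = -2;  [v^2] = -3;  [v^3] = -1/3.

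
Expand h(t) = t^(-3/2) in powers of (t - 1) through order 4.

315*(t - 1)^4/128 - 35*(t - 1)^3/16 + 15*(t - 1)^2/8 - 3*(t - 1)/2 + 1

h(1) = 1
h′(1) = -3/2
h′′(1) = 15/4
h′′′(1) = -105/8
h^(4)(1) = 945/16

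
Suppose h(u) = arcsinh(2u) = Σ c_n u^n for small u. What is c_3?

h(0) = 0
h′(0) = 2
h′′(0) = 0
h′′′(0) = -8
So c_3 = h′′′(0)/3! = -4/3.

-4/3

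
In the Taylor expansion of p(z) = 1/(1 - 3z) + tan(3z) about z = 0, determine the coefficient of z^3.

36

Combine the two series term by term.
p(0) = 1
p′(0) = 6
p′′(0) = 18
p′′′(0) = 216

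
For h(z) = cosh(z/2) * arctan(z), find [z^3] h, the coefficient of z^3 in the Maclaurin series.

Multiply the two series term by term and collect like powers.
h(0) = 0
h′(0) = 1
h′′(0) = 0
h′′′(0) = -5/4

-5/24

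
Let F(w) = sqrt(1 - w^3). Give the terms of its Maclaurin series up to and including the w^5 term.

1 - w^3/2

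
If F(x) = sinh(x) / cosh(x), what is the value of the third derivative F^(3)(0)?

Divide the numerator series by the denominator series (power-series long division).
From the series, [x^3] F = -1/3; multiply by 3! = 6 to get -2.

-2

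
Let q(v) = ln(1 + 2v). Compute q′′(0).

-4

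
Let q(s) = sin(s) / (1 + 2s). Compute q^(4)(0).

Multiply the two series term by term and collect like powers.
The coefficient of s^4 in the expansion is -23/3, so q^(4)(0) = 4! * (-23/3) = -184.

-184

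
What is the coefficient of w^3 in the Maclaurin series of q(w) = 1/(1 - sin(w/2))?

Substitute the inner expansion into the outer series and collect powers.
q(0) = 1
q′(0) = 1/2
q′′(0) = 1/2
q′′′(0) = 5/8
Then c_k = q^(k)(0)/k! gives each Taylor coefficient.

5/48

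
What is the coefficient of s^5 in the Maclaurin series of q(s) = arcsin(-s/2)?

c_5 = q^(5)(0)/5! = -3/1280.

-3/1280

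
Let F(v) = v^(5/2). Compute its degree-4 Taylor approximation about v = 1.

-5*(v - 1)^4/128 + 5*(v - 1)^3/16 + 15*(v - 1)^2/8 + 5*(v - 1)/2 + 1

Differentiate repeatedly and evaluate at the center.
F(1) = 1
F′(1) = 5/2
F′′(1) = 15/4
F′′′(1) = 15/8
F^(4)(1) = -15/16
The Taylor polynomial is Σ F^(k)(1)/k! · (v - 1)^k.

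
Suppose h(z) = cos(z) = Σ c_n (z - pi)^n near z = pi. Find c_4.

-1/24

[(z - pi)^0] = -1;  [(z - pi)^1] = 0;  [(z - pi)^2] = 1/2;  [(z - pi)^3] = 0;  [(z - pi)^4] = -1/24.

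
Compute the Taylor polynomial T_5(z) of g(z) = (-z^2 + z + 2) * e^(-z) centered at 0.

23*z^5/120 - 7*z^4/12 + 7*z^3/6 - z^2 - z + 2

Distribute the polynomial across the series and collect like powers.
g(0) = 2
g′(0) = -1
g′′(0) = -2
g′′′(0) = 7
g^(4)(0) = -14
g^(5)(0) = 23
Dividing each by k! gives the coefficients c_0, ..., c_5.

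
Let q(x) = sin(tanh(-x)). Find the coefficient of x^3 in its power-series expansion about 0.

Let u equal the inner series; expand the outer function in u and truncate.
q(0) = 0
q′(0) = -1
q′′(0) = 0
q′′′(0) = 3

1/2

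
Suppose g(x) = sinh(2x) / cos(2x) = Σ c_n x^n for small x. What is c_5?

48/5

Write the quotient as an unknown series and match coefficients against numerator = denominator · series.
[x^0] = 0;  [x^1] = 2;  [x^2] = 0;  [x^3] = 16/3;  [x^4] = 0;  [x^5] = 48/5.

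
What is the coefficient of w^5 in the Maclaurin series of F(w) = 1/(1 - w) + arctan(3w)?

Combine the two series term by term.
F(0) = 1
F′(0) = 4
F′′(0) = 2
F′′′(0) = -48
F^(4)(0) = 24
F^(5)(0) = 5952

248/5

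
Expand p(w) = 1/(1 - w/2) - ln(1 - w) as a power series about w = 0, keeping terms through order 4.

Expand each term separately and add.
[w^0] = 1;  [w^1] = 3/2;  [w^2] = 3/4;  [w^3] = 11/24;  [w^4] = 5/16.

5*w^4/16 + 11*w^3/24 + 3*w^2/4 + 3*w/2 + 1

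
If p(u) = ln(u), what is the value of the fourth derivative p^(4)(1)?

-6

The coefficient of (u - 1)^4 in the expansion is -1/4, so p^(4)(1) = 4! * (-1/4) = -6.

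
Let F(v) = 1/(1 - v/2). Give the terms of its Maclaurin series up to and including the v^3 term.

v^3/8 + v^2/4 + v/2 + 1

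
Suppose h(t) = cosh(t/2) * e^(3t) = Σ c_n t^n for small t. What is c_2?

37/8

Take the Cauchy product of the two expansions.
[t^0] = 1;  [t^1] = 3;  [t^2] = 37/8.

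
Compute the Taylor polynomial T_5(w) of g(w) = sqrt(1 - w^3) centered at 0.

Use the known series and substitute for the argument.
g(0) = 1
g′(0) = 0
g′′(0) = 0
g′′′(0) = -3
g^(4)(0) = 0
g^(5)(0) = 0

1 - w^3/2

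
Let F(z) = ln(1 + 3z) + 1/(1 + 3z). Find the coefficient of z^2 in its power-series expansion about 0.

Expand each term separately and add.

9/2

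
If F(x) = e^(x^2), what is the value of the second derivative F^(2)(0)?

2

Differentiate repeatedly and evaluate at the center.
The coefficient of x^2 in the expansion is 1, so F′′(0) = 2! * (1) = 2.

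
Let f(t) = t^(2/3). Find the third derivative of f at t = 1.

From the series, [(t - 1)^3] f = 4/81; multiply by 3! = 6 to get 8/27.

8/27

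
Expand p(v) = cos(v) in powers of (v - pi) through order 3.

[(v - pi)^0] = -1;  [(v - pi)^1] = 0;  [(v - pi)^2] = 1/2;  [(v - pi)^3] = 0.

(v - pi)^2/2 - 1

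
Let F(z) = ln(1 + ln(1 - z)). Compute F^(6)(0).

Plug the Maclaurin series of the inner function into that of the outer and collect terms.
From the series, [z^6] F = -917/360; multiply by 6! = 720 to get -1834.

-1834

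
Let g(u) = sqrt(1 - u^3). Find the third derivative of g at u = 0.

-3

The coefficient of u^3 in the expansion is -1/2, so g′′′(0) = 3! * (-1/2) = -3.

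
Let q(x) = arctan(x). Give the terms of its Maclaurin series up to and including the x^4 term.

q(0) = 0
q′(0) = 1
q′′(0) = 0
q′′′(0) = -2
q^(4)(0) = 0

-x^3/3 + x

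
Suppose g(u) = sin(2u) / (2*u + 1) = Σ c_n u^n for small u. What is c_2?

-4

Expand 1/(denominator) as a geometric series and multiply by the numerator's series.
[u^0] = 0;  [u^1] = 2;  [u^2] = -4.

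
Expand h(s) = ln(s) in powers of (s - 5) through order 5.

(s - 5)^5/15625 - (s - 5)^4/2500 + (s - 5)^3/375 - (s - 5)^2/50 + (s - 5)/5 + ln(5)

[(s - 5)^0] = ln(5);  [(s - 5)^1] = 1/5;  [(s - 5)^2] = -1/50;  [(s - 5)^3] = 1/375;  [(s - 5)^4] = -1/2500;  [(s - 5)^5] = 1/15625.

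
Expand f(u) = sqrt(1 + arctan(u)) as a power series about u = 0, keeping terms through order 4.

Substitute the inner expansion into the outer series and collect powers.
f(0) = 1
f′(0) = 1/2
f′′(0) = -1/4
f′′′(0) = -5/8
f^(4)(0) = 17/16

17*u^4/384 - 5*u^3/48 - u^2/8 + u/2 + 1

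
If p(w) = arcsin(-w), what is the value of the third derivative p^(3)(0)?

-1

The coefficient of w^3 in the expansion is -1/6, so p′′′(0) = 3! * (-1/6) = -1.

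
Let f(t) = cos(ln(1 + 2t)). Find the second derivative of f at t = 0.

Compose series: expand the inner function first, then feed it into the outer expansion.
The coefficient of t^2 in the expansion is -2, so f′′(0) = 2! * (-2) = -4.

-4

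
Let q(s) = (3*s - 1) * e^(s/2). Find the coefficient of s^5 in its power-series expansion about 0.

29/3840

Distribute the polynomial across the series and collect like powers.
q(0) = -1
q′(0) = 5/2
q′′(0) = 11/4
q′′′(0) = 17/8
q^(4)(0) = 23/16
q^(5)(0) = 29/32
So c_5 = q^(5)(0)/5! = 29/3840.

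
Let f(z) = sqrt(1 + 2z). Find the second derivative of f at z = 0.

-1

Differentiate repeatedly and evaluate at the center.
The coefficient of z^2 in the expansion is -1/2, so f′′(0) = 2! * (-1/2) = -1.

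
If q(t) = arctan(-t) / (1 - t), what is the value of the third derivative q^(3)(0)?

-4

Multiply the numerator's expansion by the denominator's geometric series.
The coefficient of t^3 in the expansion is -2/3, so q′′′(0) = 3! * (-2/3) = -4.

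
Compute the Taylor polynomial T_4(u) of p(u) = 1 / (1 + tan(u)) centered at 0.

Write 1/(1+u) = 1 - u + u^2 - u^3 + ... and substitute the series for u.
[u^0] = 1;  [u^1] = -1;  [u^2] = 1;  [u^3] = -4/3;  [u^4] = 5/3.

5*u^4/3 - 4*u^3/3 + u^2 - u + 1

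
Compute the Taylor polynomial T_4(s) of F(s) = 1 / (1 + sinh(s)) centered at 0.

Use the geometric series for the reciprocal, then substitute.
[s^0] = 1;  [s^1] = -1;  [s^2] = 1;  [s^3] = -7/6;  [s^4] = 4/3.

4*s^4/3 - 7*s^3/6 + s^2 - s + 1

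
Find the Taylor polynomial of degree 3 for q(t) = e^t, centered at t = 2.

(t - 2)^3*e^(2)/6 + (t - 2)^2*e^(2)/2 + (t - 2)*e^(2) + e^(2)

q(2) = e^(2)
q′(2) = e^(2)
q′′(2) = e^(2)
q′′′(2) = e^(2)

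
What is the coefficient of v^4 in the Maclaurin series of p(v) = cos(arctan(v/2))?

Substitute the inner expansion into the outer series and collect powers.
[v^0] = 1;  [v^1] = 0;  [v^2] = -1/8;  [v^3] = 0;  [v^4] = 3/128.

3/128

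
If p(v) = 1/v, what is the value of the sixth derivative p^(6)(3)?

The coefficient of (v - 3)^6 in the expansion is 1/2187, so p^(6)(3) = 6! * (1/2187) = 80/243.

80/243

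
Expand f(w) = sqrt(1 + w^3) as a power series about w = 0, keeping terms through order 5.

w^3/2 + 1

f(0) = 1
f′(0) = 0
f′′(0) = 0
f′′′(0) = 3
f^(4)(0) = 0
f^(5)(0) = 0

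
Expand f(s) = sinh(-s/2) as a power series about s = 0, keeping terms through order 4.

-s^3/48 - s/2

[s^0] = 0;  [s^1] = -1/2;  [s^2] = 0;  [s^3] = -1/48;  [s^4] = 0.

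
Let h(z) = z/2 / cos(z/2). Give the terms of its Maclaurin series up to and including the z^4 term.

z^3/16 + z/2

Write the quotient as an unknown series and match coefficients against numerator = denominator · series.
h(0) = 0
h′(0) = 1/2
h′′(0) = 0
h′′′(0) = 3/8
h^(4)(0) = 0
The Taylor polynomial is Σ h^(k)(0)/k! · z^k.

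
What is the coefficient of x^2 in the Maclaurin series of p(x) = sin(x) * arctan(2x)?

2

Multiply the two series term by term and collect like powers.
p(0) = 0
p′(0) = 0
p′′(0) = 4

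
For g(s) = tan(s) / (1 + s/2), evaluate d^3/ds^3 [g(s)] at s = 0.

7/2

Expand each factor separately, then convolve coefficients.
From the series, [s^3] g = 7/12; multiply by 3! = 6 to get 7/2.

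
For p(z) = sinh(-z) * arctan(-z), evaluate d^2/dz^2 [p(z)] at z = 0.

Write out both Maclaurin series and multiply, keeping only the needed powers.
From the series, [z^2] p = 1; multiply by 2! = 2 to get 2.

2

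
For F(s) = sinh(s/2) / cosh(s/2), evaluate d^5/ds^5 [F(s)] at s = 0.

Invert the denominator's series and multiply.
The coefficient of s^5 in the expansion is 1/240, so F^(5)(0) = 5! * (1/240) = 1/2.

1/2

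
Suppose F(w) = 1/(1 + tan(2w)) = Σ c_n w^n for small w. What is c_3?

Let u equal the inner series; expand the outer function in u and truncate.

-32/3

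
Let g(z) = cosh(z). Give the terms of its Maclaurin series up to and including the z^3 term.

z^2/2 + 1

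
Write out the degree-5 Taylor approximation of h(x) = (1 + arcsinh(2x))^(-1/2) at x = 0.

-163*x^5/40 + 19*x^4/8 - 11*x^3/6 + 3*x^2/2 - x + 1

Substitute the inner expansion into the outer series and collect powers.
[x^0] = 1;  [x^1] = -1;  [x^2] = 3/2;  [x^3] = -11/6;  [x^4] = 19/8;  [x^5] = -163/40.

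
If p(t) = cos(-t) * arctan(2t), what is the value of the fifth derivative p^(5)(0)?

938

Take the Cauchy product of the two expansions.
From the series, [t^5] p = 469/60; multiply by 5! = 120 to get 938.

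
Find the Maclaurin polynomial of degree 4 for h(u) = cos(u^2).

1 - u^4/2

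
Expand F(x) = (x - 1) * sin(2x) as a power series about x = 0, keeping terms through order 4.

-4*x^4/3 + 4*x^3/3 + 2*x^2 - 2*x

Multiply each power in the prefactor through the base expansion.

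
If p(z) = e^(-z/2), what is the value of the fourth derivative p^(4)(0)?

From the series, [z^4] p = 1/384; multiply by 4! = 24 to get 1/16.

1/16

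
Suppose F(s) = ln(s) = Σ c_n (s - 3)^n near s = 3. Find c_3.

1/81

F(3) = ln(3)
F′(3) = 1/3
F′′(3) = -1/9
F′′′(3) = 2/27
So c_3 = F′′′(3)/3! = 1/81.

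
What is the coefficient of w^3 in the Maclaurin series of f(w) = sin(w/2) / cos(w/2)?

1/24

Write the quotient as an unknown series and match coefficients against numerator = denominator · series.
f(0) = 0
f′(0) = 1/2
f′′(0) = 0
f′′′(0) = 1/4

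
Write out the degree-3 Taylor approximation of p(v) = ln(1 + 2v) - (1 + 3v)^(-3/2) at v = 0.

2963*v^3/48 - 151*v^2/8 + 13*v/2 - 1

Combine the two series term by term.
p(0) = -1
p′(0) = 13/2
p′′(0) = -151/4
p′′′(0) = 2963/8
The Taylor polynomial is Σ p^(k)(0)/k! · v^k.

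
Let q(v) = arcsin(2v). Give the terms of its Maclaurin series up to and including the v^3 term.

Compute the successive derivatives at the expansion point and divide by k!.
[v^0] = 0;  [v^1] = 2;  [v^2] = 0;  [v^3] = 4/3.

4*v^3/3 + 2*v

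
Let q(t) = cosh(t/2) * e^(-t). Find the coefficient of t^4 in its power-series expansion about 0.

41/384

Multiply the two series term by term and collect like powers.
q(0) = 1
q′(0) = -1
q′′(0) = 5/4
q′′′(0) = -7/4
q^(4)(0) = 41/16
So c_4 = q^(4)(0)/4! = 41/384.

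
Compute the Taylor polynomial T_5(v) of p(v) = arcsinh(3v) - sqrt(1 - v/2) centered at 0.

746531*v^5/40960 + 5*v^4/2048 - 575*v^3/128 + v^2/32 + 13*v/4 - 1

Add the two expansions coefficient-wise.
p(0) = -1
p′(0) = 13/4
p′′(0) = 1/16
p′′′(0) = -1725/64
p^(4)(0) = 15/256
p^(5)(0) = 2239593/1024
The Taylor polynomial is Σ p^(k)(0)/k! · v^k.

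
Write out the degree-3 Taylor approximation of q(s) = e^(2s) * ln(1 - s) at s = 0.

Expand each factor separately, then convolve coefficients.
q(0) = 0
q′(0) = -1
q′′(0) = -5
q′′′(0) = -20
Dividing each by k! gives the coefficients c_0, ..., c_3.

-10*s^3/3 - 5*s^2/2 - s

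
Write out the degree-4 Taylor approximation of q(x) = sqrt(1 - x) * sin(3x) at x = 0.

33*x^4/16 - 39*x^3/8 - 3*x^2/2 + 3*x

Take the Cauchy product of the two expansions.
q(0) = 0
q′(0) = 3
q′′(0) = -3
q′′′(0) = -117/4
q^(4)(0) = 99/2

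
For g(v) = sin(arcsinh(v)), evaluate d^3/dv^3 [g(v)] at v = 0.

-2

Plug the Maclaurin series of the inner function into that of the outer and collect terms.
The coefficient of v^3 in the expansion is -1/3, so g′′′(0) = 3! * (-1/3) = -2.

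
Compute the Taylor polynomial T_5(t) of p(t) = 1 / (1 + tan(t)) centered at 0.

Write 1/(1+u) = 1 - u + u^2 - u^3 + ... and substitute the series for u.
[t^0] = 1;  [t^1] = -1;  [t^2] = 1;  [t^3] = -4/3;  [t^4] = 5/3;  [t^5] = -32/15.

-32*t^5/15 + 5*t^4/3 - 4*t^3/3 + t^2 - t + 1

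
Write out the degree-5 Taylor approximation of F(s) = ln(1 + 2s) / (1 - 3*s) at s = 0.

Use 1/(1 - r) = Σ r^k on the denominator, then take the Cauchy product.
F(0) = 0
F′(0) = 2
F′′(0) = 8
F′′′(0) = 88
F^(4)(0) = 960
F^(5)(0) = 15168
The Taylor polynomial is Σ F^(k)(0)/k! · s^k.

632*s^5/5 + 40*s^4 + 44*s^3/3 + 4*s^2 + 2*s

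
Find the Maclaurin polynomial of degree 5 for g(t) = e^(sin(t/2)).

-t^5/480 - t^4/128 + t^2/8 + t/2 + 1

Substitute the inner expansion into the outer series and collect powers.
[t^0] = 1;  [t^1] = 1/2;  [t^2] = 1/8;  [t^3] = 0;  [t^4] = -1/128;  [t^5] = -1/480.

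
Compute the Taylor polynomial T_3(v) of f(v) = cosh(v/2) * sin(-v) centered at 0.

Take the Cauchy product of the two expansions.
f(0) = 0
f′(0) = -1
f′′(0) = 0
f′′′(0) = 1/4
The Taylor polynomial is Σ f^(k)(0)/k! · v^k.

v^3/24 - v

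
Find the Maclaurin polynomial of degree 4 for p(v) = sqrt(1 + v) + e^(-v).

v^4/384 - 5*v^3/48 + 3*v^2/8 - v/2 + 2

Add the two expansions coefficient-wise.
[v^0] = 2;  [v^1] = -1/2;  [v^2] = 3/8;  [v^3] = -5/48;  [v^4] = 1/384.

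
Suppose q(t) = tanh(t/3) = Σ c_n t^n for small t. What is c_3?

-1/81

Compute the successive derivatives at the expansion point and divide by k!.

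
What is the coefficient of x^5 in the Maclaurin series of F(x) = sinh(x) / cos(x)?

3/10

Write the quotient as an unknown series and match coefficients against numerator = denominator · series.
[x^0] = 0;  [x^1] = 1;  [x^2] = 0;  [x^3] = 2/3;  [x^4] = 0;  [x^5] = 3/10.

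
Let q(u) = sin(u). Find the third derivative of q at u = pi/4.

Use the known series and substitute for the argument.
The coefficient of (u - pi/4)^3 in the expansion is -sqrt(2)/12, so q′′′(pi/4) = 3! * (-sqrt(2)/12) = -sqrt(2)/2.

-sqrt(2)/2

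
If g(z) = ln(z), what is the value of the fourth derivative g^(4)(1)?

-6

From the series, [(z - 1)^4] g = -1/4; multiply by 4! = 24 to get -6.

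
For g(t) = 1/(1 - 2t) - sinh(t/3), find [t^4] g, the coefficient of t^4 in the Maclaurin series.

16

Expand each term separately and add.
[t^0] = 1;  [t^1] = 5/3;  [t^2] = 4;  [t^3] = 1295/162;  [t^4] = 16.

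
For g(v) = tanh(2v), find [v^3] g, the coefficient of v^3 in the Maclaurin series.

g(0) = 0
g′(0) = 2
g′′(0) = 0
g′′′(0) = -16
So c_3 = g′′′(0)/3! = -8/3.

-8/3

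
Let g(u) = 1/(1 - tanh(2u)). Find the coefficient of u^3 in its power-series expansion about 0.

16/3

Compose series: expand the inner function first, then feed it into the outer expansion.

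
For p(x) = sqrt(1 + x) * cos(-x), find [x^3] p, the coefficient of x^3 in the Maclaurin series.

-3/16

Take the Cauchy product of the two expansions.
So c_3 = p′′′(0)/3! = -3/16.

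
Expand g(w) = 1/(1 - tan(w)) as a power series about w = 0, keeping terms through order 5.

Plug the Maclaurin series of the inner function into that of the outer and collect terms.
g(0) = 1
g′(0) = 1
g′′(0) = 2
g′′′(0) = 8
g^(4)(0) = 40
g^(5)(0) = 256
The Taylor polynomial is Σ g^(k)(0)/k! · w^k.

32*w^5/15 + 5*w^4/3 + 4*w^3/3 + w^2 + w + 1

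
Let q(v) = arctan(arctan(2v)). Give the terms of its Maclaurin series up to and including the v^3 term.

Let u equal the inner series; expand the outer function in u and truncate.

-16*v^3/3 + 2*v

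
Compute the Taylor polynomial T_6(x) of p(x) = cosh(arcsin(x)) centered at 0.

Compose series: expand the inner function first, then feed it into the outer expansion.
[x^0] = 1;  [x^1] = 0;  [x^2] = 1/2;  [x^3] = 0;  [x^4] = 5/24;  [x^5] = 0;  [x^6] = 17/144.

17*x^6/144 + 5*x^4/24 + x^2/2 + 1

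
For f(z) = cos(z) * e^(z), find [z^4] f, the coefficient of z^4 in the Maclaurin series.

Multiply the two series term by term and collect like powers.
f(0) = 1
f′(0) = 1
f′′(0) = 0
f′′′(0) = -2
f^(4)(0) = -4

-1/6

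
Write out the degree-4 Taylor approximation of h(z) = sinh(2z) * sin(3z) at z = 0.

Take the Cauchy product of the two expansions.
h(0) = 0
h′(0) = 0
h′′(0) = 12
h′′′(0) = 0
h^(4)(0) = -120
The Taylor polynomial is Σ h^(k)(0)/k! · z^k.

-5*z^4 + 6*z^2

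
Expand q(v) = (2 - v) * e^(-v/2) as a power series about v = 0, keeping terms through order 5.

-v^5/320 + 5*v^4/192 - v^3/6 + 3*v^2/4 - 2*v + 2

Multiply each power in the prefactor through the base expansion.
q(0) = 2
q′(0) = -2
q′′(0) = 3/2
q′′′(0) = -1
q^(4)(0) = 5/8
q^(5)(0) = -3/8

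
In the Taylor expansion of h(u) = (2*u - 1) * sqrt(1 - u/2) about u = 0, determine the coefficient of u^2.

Distribute the polynomial across the series and collect like powers.
h(0) = -1
h′(0) = 9/4
h′′(0) = -15/16
So c_2 = h′′(0)/2! = -15/32.

-15/32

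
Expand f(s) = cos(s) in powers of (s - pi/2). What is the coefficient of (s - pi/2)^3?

1/6

f(pi/2) = 0
f′(pi/2) = -1
f′′(pi/2) = 0
f′′′(pi/2) = 1
So c_3 = f′′′(pi/2)/3! = 1/6.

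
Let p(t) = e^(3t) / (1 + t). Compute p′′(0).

Write out both Maclaurin series and multiply, keeping only the needed powers.
The coefficient of t^2 in the expansion is 5/2, so p′′(0) = 2! * (5/2) = 5.

5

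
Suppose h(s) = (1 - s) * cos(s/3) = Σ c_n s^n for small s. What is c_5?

Shift and add copies of the series according to the polynomial's terms.
h(0) = 1
h′(0) = -1
h′′(0) = -1/9
h′′′(0) = 1/3
h^(4)(0) = 1/81
h^(5)(0) = -5/81

-1/1944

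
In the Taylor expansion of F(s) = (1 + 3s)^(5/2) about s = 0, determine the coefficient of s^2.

135/8

[s^0] = 1;  [s^1] = 15/2;  [s^2] = 135/8.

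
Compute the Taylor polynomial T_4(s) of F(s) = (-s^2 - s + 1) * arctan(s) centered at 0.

s^4/3 - 4*s^3/3 - s^2 + s

Shift and add copies of the series according to the polynomial's terms.
[s^0] = 0;  [s^1] = 1;  [s^2] = -1;  [s^3] = -4/3;  [s^4] = 1/3.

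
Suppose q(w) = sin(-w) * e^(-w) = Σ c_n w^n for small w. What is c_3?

Write out both Maclaurin series and multiply, keeping only the needed powers.
[w^0] = 0;  [w^1] = -1;  [w^2] = 1;  [w^3] = -1/3.

-1/3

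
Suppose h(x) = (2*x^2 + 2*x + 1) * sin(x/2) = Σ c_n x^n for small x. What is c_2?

1

Multiply each power in the prefactor through the base expansion.
h(0) = 0
h′(0) = 1/2
h′′(0) = 2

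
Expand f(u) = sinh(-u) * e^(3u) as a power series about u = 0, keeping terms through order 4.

-5*u^4 - 14*u^3/3 - 3*u^2 - u

Write out both Maclaurin series and multiply, keeping only the needed powers.
[u^0] = 0;  [u^1] = -1;  [u^2] = -3;  [u^3] = -14/3;  [u^4] = -5.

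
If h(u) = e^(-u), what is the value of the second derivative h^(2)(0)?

1

Apply the Taylor formula c_k = f^(k)(a)/k!.
The coefficient of u^2 in the expansion is 1/2, so h′′(0) = 2! * (1/2) = 1.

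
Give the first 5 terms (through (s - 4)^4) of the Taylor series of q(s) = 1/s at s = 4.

q(4) = 1/4
q′(4) = -1/16
q′′(4) = 1/32
q′′′(4) = -3/128
q^(4)(4) = 3/128

(s - 4)^4/1024 - (s - 4)^3/256 + (s - 4)^2/64 - (s - 4)/16 + 1/4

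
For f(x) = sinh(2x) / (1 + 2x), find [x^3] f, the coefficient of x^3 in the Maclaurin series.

28/3

Write out both Maclaurin series and multiply, keeping only the needed powers.
[x^0] = 0;  [x^1] = 2;  [x^2] = -4;  [x^3] = 28/3.
So c_3 = f′′′(0)/3! = 28/3.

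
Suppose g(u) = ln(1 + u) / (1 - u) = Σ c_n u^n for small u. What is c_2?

1/2

Multiply the numerator's expansion by the denominator's geometric series.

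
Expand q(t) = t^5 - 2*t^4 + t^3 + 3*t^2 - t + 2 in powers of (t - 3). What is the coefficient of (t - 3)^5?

1

q(3) = 134
q′(3) = 233
q′′(3) = 348
q′′′(3) = 402
q^(4)(3) = 312
q^(5)(3) = 120
Dividing each by k! gives the coefficients c_0, ..., c_5.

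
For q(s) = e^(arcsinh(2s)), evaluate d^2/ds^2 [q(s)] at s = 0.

4

Let u equal the inner series; expand the outer function in u and truncate.
From the series, [s^2] q = 2; multiply by 2! = 2 to get 4.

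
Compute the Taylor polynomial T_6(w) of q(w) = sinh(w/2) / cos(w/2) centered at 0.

3*w^5/320 + w^3/12 + w/2

Write the quotient as an unknown series and match coefficients against numerator = denominator · series.
q(0) = 0
q′(0) = 1/2
q′′(0) = 0
q′′′(0) = 1/2
q^(4)(0) = 0
q^(5)(0) = 9/8
q^(6)(0) = 0
Then c_k = q^(k)(0)/k! gives each Taylor coefficient.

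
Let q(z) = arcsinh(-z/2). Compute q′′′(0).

Apply the Taylor formula c_k = f^(k)(a)/k!.
The coefficient of z^3 in the expansion is 1/48, so q′′′(0) = 3! * (1/48) = 1/8.

1/8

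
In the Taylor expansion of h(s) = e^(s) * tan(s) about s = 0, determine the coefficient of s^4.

Write out both Maclaurin series and multiply, keeping only the needed powers.
h(0) = 0
h′(0) = 1
h′′(0) = 2
h′′′(0) = 5
h^(4)(0) = 12
So c_4 = h^(4)(0)/4! = 1/2.

1/2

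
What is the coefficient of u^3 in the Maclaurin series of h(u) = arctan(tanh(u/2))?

-1/12

Let u equal the inner series; expand the outer function in u and truncate.
[u^0] = 0;  [u^1] = 1/2;  [u^2] = 0;  [u^3] = -1/12.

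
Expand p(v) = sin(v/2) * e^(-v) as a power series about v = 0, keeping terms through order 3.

11*v^3/48 - v^2/2 + v/2

Multiply the two series term by term and collect like powers.
p(0) = 0
p′(0) = 1/2
p′′(0) = -1
p′′′(0) = 11/8
Dividing each by k! gives the coefficients c_0, ..., c_3.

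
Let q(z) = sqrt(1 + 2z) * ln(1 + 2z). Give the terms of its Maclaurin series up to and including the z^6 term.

31*z^6/15 - 71*z^5/60 + 2*z^4/3 - z^3/3 + 2*z

Write out both Maclaurin series and multiply, keeping only the needed powers.
q(0) = 0
q′(0) = 2
q′′(0) = 0
q′′′(0) = -2
q^(4)(0) = 16
q^(5)(0) = -142
q^(6)(0) = 1488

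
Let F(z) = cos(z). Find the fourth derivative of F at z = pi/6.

From the series, [(z - pi/6)^4] F = sqrt(3)/48; multiply by 4! = 24 to get sqrt(3)/2.

sqrt(3)/2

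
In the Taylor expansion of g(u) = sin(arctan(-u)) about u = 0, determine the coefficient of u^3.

1/2

Substitute the inner expansion into the outer series and collect powers.
g(0) = 0
g′(0) = -1
g′′(0) = 0
g′′′(0) = 3
The Taylor polynomial is Σ g^(k)(0)/k! · u^k.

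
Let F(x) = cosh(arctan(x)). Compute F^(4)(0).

-7

Compose series: expand the inner function first, then feed it into the outer expansion.
From the series, [x^4] F = -7/24; multiply by 4! = 24 to get -7.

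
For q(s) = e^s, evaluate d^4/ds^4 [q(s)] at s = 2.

e^(2)

The coefficient of (s - 2)^4 in the expansion is e^(2)/24, so q^(4)(2) = 4! * (e^(2)/24) = e^(2).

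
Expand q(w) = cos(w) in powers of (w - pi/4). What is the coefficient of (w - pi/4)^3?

sqrt(2)/12

Use the known series and substitute for the argument.
q(pi/4) = sqrt(2)/2
q′(pi/4) = -sqrt(2)/2
q′′(pi/4) = -sqrt(2)/2
q′′′(pi/4) = sqrt(2)/2
So c_3 = q′′′(pi/4)/3! = sqrt(2)/12.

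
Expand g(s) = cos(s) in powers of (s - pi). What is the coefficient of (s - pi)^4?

[(s - pi)^0] = -1;  [(s - pi)^1] = 0;  [(s - pi)^2] = 1/2;  [(s - pi)^3] = 0;  [(s - pi)^4] = -1/24.

-1/24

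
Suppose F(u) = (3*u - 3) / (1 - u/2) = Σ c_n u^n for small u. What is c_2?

Shift and add copies of the series according to the polynomial's terms.
[u^0] = -3;  [u^1] = 3/2;  [u^2] = 3/4.
So c_2 = F′′(0)/2! = 3/4.

3/4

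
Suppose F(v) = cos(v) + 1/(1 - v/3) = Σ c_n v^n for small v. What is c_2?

Add the two expansions coefficient-wise.
F(0) = 2
F′(0) = 1/3
F′′(0) = -7/9

-7/18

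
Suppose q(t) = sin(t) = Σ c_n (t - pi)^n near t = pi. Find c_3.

Use the known series and substitute for the argument.
[(t - pi)^0] = 0;  [(t - pi)^1] = -1;  [(t - pi)^2] = 0;  [(t - pi)^3] = 1/6.

1/6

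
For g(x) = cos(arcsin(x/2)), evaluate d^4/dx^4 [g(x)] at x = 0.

Compose series: expand the inner function first, then feed it into the outer expansion.
From the series, [x^4] g = -1/128; multiply by 4! = 24 to get -3/16.

-3/16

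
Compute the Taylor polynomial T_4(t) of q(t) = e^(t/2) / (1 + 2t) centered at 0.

Multiply the two series term by term and collect like powers.

1595*t^4/128 - 299*t^3/48 + 25*t^2/8 - 3*t/2 + 1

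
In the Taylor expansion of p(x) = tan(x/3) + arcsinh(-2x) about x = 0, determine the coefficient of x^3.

109/81

Combine the two series term by term.
So c_3 = p′′′(0)/3! = 109/81.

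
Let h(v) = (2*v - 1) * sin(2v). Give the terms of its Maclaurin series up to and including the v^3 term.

4*v^3/3 + 4*v^2 - 2*v

Multiply each power in the prefactor through the base expansion.
h(0) = 0
h′(0) = -2
h′′(0) = 8
h′′′(0) = 8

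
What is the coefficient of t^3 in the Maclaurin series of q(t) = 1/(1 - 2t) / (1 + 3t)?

Take the Cauchy product of the two expansions.
q(0) = 1
q′(0) = -1
q′′(0) = 14
q′′′(0) = -78

-13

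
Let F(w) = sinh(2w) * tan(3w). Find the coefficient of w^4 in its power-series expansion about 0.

Write out both Maclaurin series and multiply, keeping only the needed powers.
F(0) = 0
F′(0) = 0
F′′(0) = 12
F′′′(0) = 0
F^(4)(0) = 528
Dividing each by k! gives the coefficients c_0, ..., c_4.

22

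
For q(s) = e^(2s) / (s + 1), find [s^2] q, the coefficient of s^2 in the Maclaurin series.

Multiply the numerator's expansion by the denominator's geometric series.
[s^0] = 1;  [s^1] = 1;  [s^2] = 1.

1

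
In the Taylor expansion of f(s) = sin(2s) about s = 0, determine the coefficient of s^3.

Compute the successive derivatives at the expansion point and divide by k!.
f(0) = 0
f′(0) = 2
f′′(0) = 0
f′′′(0) = -8
So c_3 = f′′′(0)/3! = -4/3.

-4/3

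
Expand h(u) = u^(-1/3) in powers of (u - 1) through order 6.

h(1) = 1
h′(1) = -1/3
h′′(1) = 4/9
h′′′(1) = -28/27
h^(4)(1) = 280/81
h^(5)(1) = -3640/243
h^(6)(1) = 58240/729

728*(u - 1)^6/6561 - 91*(u - 1)^5/729 + 35*(u - 1)^4/243 - 14*(u - 1)^3/81 + 2*(u - 1)^2/9 - (u - 1)/3 + 1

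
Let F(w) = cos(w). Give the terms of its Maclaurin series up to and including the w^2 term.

1 - w^2/2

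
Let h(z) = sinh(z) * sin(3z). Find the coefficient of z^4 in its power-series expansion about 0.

-4

Multiply the two series term by term and collect like powers.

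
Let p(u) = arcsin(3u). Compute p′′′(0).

27

Use the known series and substitute for the argument.
From the series, [u^3] p = 9/2; multiply by 3! = 6 to get 27.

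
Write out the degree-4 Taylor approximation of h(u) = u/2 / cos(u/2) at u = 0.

u^3/16 + u/2

Invert the denominator's series and multiply.
h(0) = 0
h′(0) = 1/2
h′′(0) = 0
h′′′(0) = 3/8
h^(4)(0) = 0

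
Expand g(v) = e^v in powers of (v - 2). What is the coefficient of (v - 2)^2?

e^(2)/2

g(2) = e^(2)
g′(2) = e^(2)
g′′(2) = e^(2)
So c_2 = g′′(2)/2! = e^(2)/2.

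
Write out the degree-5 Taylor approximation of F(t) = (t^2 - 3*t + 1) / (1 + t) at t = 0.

-5*t^5 + 5*t^4 - 5*t^3 + 5*t^2 - 4*t + 1

Multiply each power in the prefactor through the base expansion.
[t^0] = 1;  [t^1] = -4;  [t^2] = 5;  [t^3] = -5;  [t^4] = 5;  [t^5] = -5.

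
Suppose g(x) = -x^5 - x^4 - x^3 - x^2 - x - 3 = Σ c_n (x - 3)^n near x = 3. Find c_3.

-103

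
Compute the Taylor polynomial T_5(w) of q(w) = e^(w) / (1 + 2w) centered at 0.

Expand each factor separately, then convolve coefficients.
[w^0] = 1;  [w^1] = -1;  [w^2] = 5/2;  [w^3] = -29/6;  [w^4] = 233/24;  [w^5] = -2329/120.

-2329*w^5/120 + 233*w^4/24 - 29*w^3/6 + 5*w^2/2 - w + 1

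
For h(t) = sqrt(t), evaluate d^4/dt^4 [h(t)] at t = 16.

-15/262144

Apply the Taylor formula c_k = f^(k)(a)/k!.
The coefficient of (t - 16)^4 in the expansion is -5/2097152, so h^(4)(16) = 4! * (-5/2097152) = -15/262144.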